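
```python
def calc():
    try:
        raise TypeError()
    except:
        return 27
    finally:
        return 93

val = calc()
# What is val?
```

Step-by-step execution trace:
1. `calc()` enters try: `raise TypeError()` raises TypeError.
2. bare `except` matches → `return 27` sets pending return value 27.
3. Before returning, `finally: return 93` runs and overrides the pending return.
4. calc() returns 93 → val = 93.
Result: 93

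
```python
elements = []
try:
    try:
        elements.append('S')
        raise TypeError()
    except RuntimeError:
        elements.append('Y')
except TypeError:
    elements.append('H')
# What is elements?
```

Step-by-step execution trace:
1. Inner try: `elements.append('S')` → elements = ['S'].
2. `raise TypeError()` raises TypeError.
3. Inner `except RuntimeError` does not match TypeError; exception propagates to outer try.
4. Outer `except TypeError` matches → `elements.append('H')` → elements = ['S', 'H'].
Result: ['S', 'H']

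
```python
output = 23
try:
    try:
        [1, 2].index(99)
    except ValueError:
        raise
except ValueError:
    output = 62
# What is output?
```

Step-by-step execution trace:
1. Inner try: `[1, 2].index(99)` raises ValueError.
2. Inner `except ValueError` matches; bare `raise` re-raises the same ValueError.
3. Outer `except ValueError` matches → output = 62.
Result: 62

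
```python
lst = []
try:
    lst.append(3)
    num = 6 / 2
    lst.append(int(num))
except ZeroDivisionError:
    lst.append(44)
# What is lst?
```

Step-by-step execution trace:
1. try: `lst.append(3)` → lst = [3].
2. `num = 6 / 2` → num = 3.0. No exception raised.
3. `lst.append(int(num))` → lst = [3, 3].
4. `except ZeroDivisionError` is skipped (no exception was raised).
Result: [3, 3]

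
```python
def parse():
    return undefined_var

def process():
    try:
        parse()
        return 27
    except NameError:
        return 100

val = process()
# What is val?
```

Step-by-step execution trace:
1. `process()` calls `parse()`.
2. `parse()` evaluates `undefined_var`, which raises NameError; it propagates to the caller.
3. `return 27` is not reached.
4. `except NameError` in process matches → returns 100.
5. val = 100.
Result: 100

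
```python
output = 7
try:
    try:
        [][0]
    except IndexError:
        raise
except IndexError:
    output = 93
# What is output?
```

Step-by-step execution trace:
1. Inner try: `[][0]` raises IndexError.
2. Inner `except IndexError` matches; bare `raise` re-raises the same IndexError.
3. Outer `except IndexError` matches → output = 93.
Result: 93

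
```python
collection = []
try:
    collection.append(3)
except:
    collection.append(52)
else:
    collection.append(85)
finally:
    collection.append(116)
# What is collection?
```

Step-by-step execution trace:
1. try: `collection.append(3)` → collection = [3]. No exception raised.
2. `except` is skipped.
3. `else` runs: `collection.append(85)` → collection = [3, 85].
4. `finally` always runs: `collection.append(116)` → collection = [3, 85, 116].
Result: [3, 85, 116]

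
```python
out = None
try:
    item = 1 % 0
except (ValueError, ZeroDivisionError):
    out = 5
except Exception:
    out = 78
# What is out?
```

Step-by-step execution trace:
1. `item = 1 % 0` raises ZeroDivisionError.
2. `except (ValueError, ZeroDivisionError)` matches (ZeroDivisionError is in the tuple) → out = 5.
3. `except Exception` is not reached.
Result: 5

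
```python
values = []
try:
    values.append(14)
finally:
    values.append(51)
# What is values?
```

Step-by-step execution trace:
1. try: `values.append(14)` → values = [14].
2. The try body completes without raising.
3. finally always runs: `values.append(51)` → values = [14, 51].
Result: [14, 51]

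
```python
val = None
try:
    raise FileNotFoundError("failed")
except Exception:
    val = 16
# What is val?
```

Step-by-step execution trace:
1. `raise FileNotFoundError(...)` raises FileNotFoundError.
2. `except Exception` matches (FileNotFoundError is a subclass of Exception) → val = 16.
Result: 16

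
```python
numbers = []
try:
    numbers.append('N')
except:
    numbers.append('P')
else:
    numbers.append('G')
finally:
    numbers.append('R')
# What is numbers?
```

Step-by-step execution trace:
1. try: `numbers.append('N')` → numbers = ['N']. No exception raised.
2. `except` is skipped.
3. `else` runs: `numbers.append('G')` → numbers = ['N', 'G'].
4. `finally` always runs: `numbers.append('R')` → numbers = ['N', 'G', 'R'].
Result: ['N', 'G', 'R']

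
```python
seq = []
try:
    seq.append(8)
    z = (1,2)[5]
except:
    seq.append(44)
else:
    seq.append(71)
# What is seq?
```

Step-by-step execution trace:
1. try: `seq.append(8)` → seq = [8].
2. `z = (1,2)[5]` raises IndexError.
3. bare `except` matches → `seq.append(44)` → seq = [8, 44].
4. `else` is skipped (an exception was raised).
Result: [8, 44]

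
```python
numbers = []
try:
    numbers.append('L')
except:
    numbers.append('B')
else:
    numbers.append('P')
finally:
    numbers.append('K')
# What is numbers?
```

Step-by-step execution trace:
1. try: `numbers.append('L')` → numbers = ['L']. No exception raised.
2. `except` is skipped.
3. `else` runs: `numbers.append('P')` → numbers = ['L', 'P'].
4. `finally` always runs: `numbers.append('K')` → numbers = ['L', 'P', 'K'].
Result: ['L', 'P', 'K']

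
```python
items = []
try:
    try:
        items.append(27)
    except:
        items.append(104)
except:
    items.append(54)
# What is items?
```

Step-by-step execution trace:
1. Inner try: `items.append(27)` → items = [27]. No exception raised.
2. Inner `except` is skipped.
3. Inner try completes normally; outer `except` is skipped.
Result: [27]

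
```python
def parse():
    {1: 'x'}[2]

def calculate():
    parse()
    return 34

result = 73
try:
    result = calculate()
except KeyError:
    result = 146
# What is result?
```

Step-by-step execution trace:
1. result starts at 73.
2. try: `calculate()` calls `parse()`.
3. `parse()` evaluates `{1: 'x'}[2]`, which raises KeyError; it propagates through calculate (uncaught).
4. `return 34` in calculate is not reached; the assignment to result does not complete.
5. `except KeyError` matches → result = 146.
Result: 146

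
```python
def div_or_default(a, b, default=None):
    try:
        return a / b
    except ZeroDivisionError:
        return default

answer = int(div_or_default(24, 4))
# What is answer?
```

Step-by-step execution trace:
1. `div_or_default(24, 4)` enters try: `return 24 / 4` → returns 6.0. No exception raised.
2. `except ZeroDivisionError` is skipped.
3. `int(6.0)` → 6 → answer = 6.
Result: 6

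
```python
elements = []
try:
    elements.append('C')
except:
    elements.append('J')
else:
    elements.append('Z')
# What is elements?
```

Step-by-step execution trace:
1. try: `elements.append('C')` → elements = ['C']. No exception raised.
2. `except` is skipped.
3. `else` runs (try completed without exception): `elements.append('Z')` → elements = ['C', 'Z'].
Result: ['C', 'Z']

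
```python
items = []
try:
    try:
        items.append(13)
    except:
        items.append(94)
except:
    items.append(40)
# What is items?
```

Step-by-step execution trace:
1. Inner try: `items.append(13)` → items = [13]. No exception raised.
2. Inner `except` is skipped.
3. Inner try completes normally; outer `except` is skipped.
Result: [13]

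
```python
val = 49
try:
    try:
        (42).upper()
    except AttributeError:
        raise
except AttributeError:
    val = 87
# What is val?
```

Step-by-step execution trace:
1. Inner try: `(42).upper()` raises AttributeError.
2. Inner `except AttributeError` matches; bare `raise` re-raises the same AttributeError.
3. Outer `except AttributeError` matches → val = 87.
Result: 87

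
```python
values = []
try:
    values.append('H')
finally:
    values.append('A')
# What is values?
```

Step-by-step execution trace:
1. try: `values.append('H')` → values = ['H'].
2. The try body completes without raising.
3. finally always runs: `values.append('A')` → values = ['H', 'A'].
Result: ['H', 'A']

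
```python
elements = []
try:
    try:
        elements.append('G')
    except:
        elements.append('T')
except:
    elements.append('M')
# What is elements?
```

Step-by-step execution trace:
1. Inner try: `elements.append('G')` → elements = ['G']. No exception raised.
2. Inner `except` is skipped.
3. Inner try completes normally; outer `except` is skipped.
Result: ['G']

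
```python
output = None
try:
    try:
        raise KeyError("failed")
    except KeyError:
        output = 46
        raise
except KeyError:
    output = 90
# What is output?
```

Step-by-step execution trace:
1. Inner try: `raise KeyError("failed")` raises KeyError.
2. Inner `except KeyError` matches → output = 46.
3. bare `raise` re-raises the same KeyError.
4. Outer `except KeyError` matches → output = 90.
Result: 90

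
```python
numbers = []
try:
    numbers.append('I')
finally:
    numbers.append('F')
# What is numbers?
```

Step-by-step execution trace:
1. try: `numbers.append('I')` → numbers = ['I'].
2. The try body completes without raising.
3. finally always runs: `numbers.append('F')` → numbers = ['I', 'F'].
Result: ['I', 'F']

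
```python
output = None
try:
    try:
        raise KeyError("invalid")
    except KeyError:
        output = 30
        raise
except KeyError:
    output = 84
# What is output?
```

Step-by-step execution trace:
1. Inner try: `raise KeyError("invalid")` raises KeyError.
2. Inner `except KeyError` matches → output = 30.
3. bare `raise` re-raises the same KeyError.
4. Outer `except KeyError` matches → output = 84.
Result: 84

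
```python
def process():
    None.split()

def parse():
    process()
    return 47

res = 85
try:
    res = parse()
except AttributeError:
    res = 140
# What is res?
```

Step-by-step execution trace:
1. res starts at 85.
2. try: `parse()` calls `process()`.
3. `process()` evaluates `None.split()`, which raises AttributeError; it propagates through parse (uncaught).
4. `return 47` in parse is not reached; the assignment to res does not complete.
5. `except AttributeError` matches → res = 140.
Result: 140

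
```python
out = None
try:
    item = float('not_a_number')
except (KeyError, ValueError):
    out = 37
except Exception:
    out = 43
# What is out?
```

Step-by-step execution trace:
1. `item = float('not_a_number')` raises ValueError.
2. `except (KeyError, ValueError)` matches (ValueError is in the tuple) → out = 37.
3. `except Exception` is not reached.
Result: 37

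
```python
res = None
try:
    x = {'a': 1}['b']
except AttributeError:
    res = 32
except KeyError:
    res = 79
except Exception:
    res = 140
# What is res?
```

Step-by-step execution trace:
1. `x = {'a': 1}['b']` raises KeyError.
2. `except AttributeError` does not match KeyError; skipped.
3. `except KeyError` matches → res = 79.
4. Remaining except clauses are skipped.
Result: 79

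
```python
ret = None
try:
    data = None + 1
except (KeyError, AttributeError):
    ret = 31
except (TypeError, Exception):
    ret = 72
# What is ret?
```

Step-by-step execution trace:
1. `data = None + 1` raises TypeError.
2. `except (KeyError, AttributeError)` does not match TypeError; skipped.
3. `except (TypeError, Exception)` matches (TypeError is in the tuple) → ret = 72.
Result: 72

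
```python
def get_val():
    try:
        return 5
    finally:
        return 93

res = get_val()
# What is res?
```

Step-by-step execution trace:
1. `get_val()` enters try: `return 5` sets pending return value 5.
2. Before returning, `finally: return 93` runs and overrides the pending return.
3. get_val() returns 93 → res = 93.
Result: 93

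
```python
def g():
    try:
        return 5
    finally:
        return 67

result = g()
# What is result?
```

Step-by-step execution trace:
1. `g()` enters try: `return 5` sets pending return value 5.
2. Before returning, `finally: return 67` runs and overrides the pending return.
3. g() returns 67 → result = 67.
Result: 67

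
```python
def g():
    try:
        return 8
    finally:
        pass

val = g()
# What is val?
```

Step-by-step execution trace:
1. `g()` enters try: `return 8` sets pending return value 8.
2. Before returning, `finally: pass` runs (no effect).
3. g() returns 8 → val = 8.
Result: 8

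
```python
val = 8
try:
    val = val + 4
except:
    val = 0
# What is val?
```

Step-by-step execution trace:
1. val starts at 8.
2. try: `val = val + 4` → val = 12. No exception raised.
3. `except` is skipped.
Result: 12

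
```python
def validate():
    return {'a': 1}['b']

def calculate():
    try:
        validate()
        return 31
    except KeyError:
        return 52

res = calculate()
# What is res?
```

Step-by-step execution trace:
1. `calculate()` calls `validate()`.
2. `validate()` evaluates `{'a': 1}['b']`, which raises KeyError; it propagates to the caller.
3. `return 31` is not reached.
4. `except KeyError` in calculate matches → returns 52.
5. res = 52.
Result: 52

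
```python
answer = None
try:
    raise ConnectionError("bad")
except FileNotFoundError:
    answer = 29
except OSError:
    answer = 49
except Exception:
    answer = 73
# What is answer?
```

Step-by-step execution trace:
1. `raise ConnectionError(...)` raises ConnectionError.
2. `except FileNotFoundError` does not match (ConnectionError is not a subclass of FileNotFoundError); skipped.
3. `except OSError` matches (ConnectionError is a subclass of OSError) → answer = 49.
4. `except Exception` is not reached.
Result: 49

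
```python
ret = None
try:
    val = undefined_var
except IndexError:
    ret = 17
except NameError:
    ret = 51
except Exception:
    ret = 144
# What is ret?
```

Step-by-step execution trace:
1. `val = undefined_var` raises NameError.
2. `except IndexError` does not match NameError; skipped.
3. `except NameError` matches → ret = 51.
4. Remaining except clauses are skipped.
Result: 51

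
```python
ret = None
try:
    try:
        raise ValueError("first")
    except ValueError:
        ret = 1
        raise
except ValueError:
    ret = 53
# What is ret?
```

Step-by-step execution trace:
1. Inner try: `raise ValueError("first")` raises ValueError.
2. Inner `except ValueError` matches → ret = 1.
3. bare `raise` re-raises the same ValueError.
4. Outer `except ValueError` matches → ret = 53.
Result: 53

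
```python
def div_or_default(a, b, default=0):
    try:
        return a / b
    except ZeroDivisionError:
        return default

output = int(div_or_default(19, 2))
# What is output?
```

Step-by-step execution trace:
1. `div_or_default(19, 2)` enters try: `return 19 / 2` → returns 9.5. No exception raised.
2. `except ZeroDivisionError` is skipped.
3. `int(9.5)` → 9 → output = 9.
Result: 9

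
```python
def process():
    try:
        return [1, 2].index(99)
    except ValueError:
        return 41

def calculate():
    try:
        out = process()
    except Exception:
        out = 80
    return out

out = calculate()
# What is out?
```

Step-by-step execution trace:
1. `calculate()` calls `process()`.
2. In process: `[1, 2].index(99)` raises ValueError; `except ValueError` catches it → returns 41.
3. In calculate: `out = process()` → out = 41. No exception reaches calculate.
4. `except Exception` is skipped; calculate returns 41.
5. out = 41.
Result: 41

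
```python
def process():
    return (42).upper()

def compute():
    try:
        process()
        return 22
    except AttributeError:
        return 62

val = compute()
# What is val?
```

Step-by-step execution trace:
1. `compute()` calls `process()`.
2. `process()` evaluates `(42).upper()`, which raises AttributeError; it propagates to the caller.
3. `return 22` is not reached.
4. `except AttributeError` in compute matches → returns 62.
5. val = 62.
Result: 62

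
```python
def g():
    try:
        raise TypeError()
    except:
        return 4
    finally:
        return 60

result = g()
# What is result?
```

Step-by-step execution trace:
1. `g()` enters try: `raise TypeError()` raises TypeError.
2. bare `except` matches → `return 4` sets pending return value 4.
3. Before returning, `finally: return 60` runs and overrides the pending return.
4. g() returns 60 → result = 60.
Result: 60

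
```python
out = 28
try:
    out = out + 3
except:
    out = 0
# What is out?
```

Step-by-step execution trace:
1. out starts at 28.
2. try: `out = out + 3` → out = 31. No exception raised.
3. `except` is skipped.
Result: 31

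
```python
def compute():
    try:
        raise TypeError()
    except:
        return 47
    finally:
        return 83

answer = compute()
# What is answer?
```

Step-by-step execution trace:
1. `compute()` enters try: `raise TypeError()` raises TypeError.
2. bare `except` matches → `return 47` sets pending return value 47.
3. Before returning, `finally: return 83` runs and overrides the pending return.
4. compute() returns 83 → answer = 83.
Result: 83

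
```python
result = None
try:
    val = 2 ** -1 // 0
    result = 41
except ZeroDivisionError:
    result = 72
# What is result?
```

Step-by-step execution trace:
1. `val = 2 ** -1 // 0` raises ZeroDivisionError.
2. `result = 41` is not reached.
3. `except ZeroDivisionError` matches → result = 72.
Result: 72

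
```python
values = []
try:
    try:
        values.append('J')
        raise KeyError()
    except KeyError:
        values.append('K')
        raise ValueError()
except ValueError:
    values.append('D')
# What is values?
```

Step-by-step execution trace:
1. Inner try: `values.append('J')` → values = ['J'].
2. `raise KeyError()` raises KeyError.
3. Inner `except KeyError` matches → `values.append('K')` → values = ['J', 'K'].
4. `raise ValueError()` raises ValueError; propagates to outer try.
5. Outer `except ValueError` matches → `values.append('D')` → values = ['J', 'K', 'D'].
Result: ['J', 'K', 'D']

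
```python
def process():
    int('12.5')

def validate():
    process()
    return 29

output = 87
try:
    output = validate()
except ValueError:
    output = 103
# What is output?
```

Step-by-step execution trace:
1. output starts at 87.
2. try: `validate()` calls `process()`.
3. `process()` evaluates `int('12.5')`, which raises ValueError; it propagates through validate (uncaught).
4. `return 29` in validate is not reached; the assignment to output does not complete.
5. `except ValueError` matches → output = 103.
Result: 103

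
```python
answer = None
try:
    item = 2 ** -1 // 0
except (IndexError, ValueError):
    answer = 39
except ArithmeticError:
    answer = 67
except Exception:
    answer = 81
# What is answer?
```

Step-by-step execution trace:
1. `item = 2 ** -1 // 0` raises ZeroDivisionError.
2. `except (IndexError, ValueError)` does not match ZeroDivisionError; skipped.
3. `except ArithmeticError` matches (ZeroDivisionError is a subclass of ArithmeticError) → answer = 67.
4. `except Exception` is not reached.
Result: 67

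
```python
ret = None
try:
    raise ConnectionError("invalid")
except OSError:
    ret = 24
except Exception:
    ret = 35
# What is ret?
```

Step-by-step execution trace:
1. `raise ConnectionError(...)` raises ConnectionError.
2. `except OSError` matches (ConnectionError is a subclass of OSError) → ret = 24.
3. `except Exception` is not reached.
Result: 24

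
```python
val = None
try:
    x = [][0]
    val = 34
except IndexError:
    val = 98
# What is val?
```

Step-by-step execution trace:
1. `x = [][0]` raises IndexError.
2. `val = 34` is not reached.
3. `except IndexError` matches → val = 98.
Result: 98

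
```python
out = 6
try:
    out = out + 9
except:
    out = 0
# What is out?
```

Step-by-step execution trace:
1. out starts at 6.
2. try: `out = out + 9` → out = 15. No exception raised.
3. `except` is skipped.
Result: 15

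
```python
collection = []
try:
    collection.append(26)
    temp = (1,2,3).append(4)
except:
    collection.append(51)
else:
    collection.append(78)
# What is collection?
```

Step-by-step execution trace:
1. try: `collection.append(26)` → collection = [26].
2. `temp = (1,2,3).append(4)` raises AttributeError.
3. bare `except` matches → `collection.append(51)` → collection = [26, 51].
4. `else` is skipped (an exception was raised).
Result: [26, 51]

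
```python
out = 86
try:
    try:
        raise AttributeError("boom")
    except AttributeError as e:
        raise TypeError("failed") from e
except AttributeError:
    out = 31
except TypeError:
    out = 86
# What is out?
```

Step-by-step execution trace:
1. Inner try raises AttributeError; inner `except AttributeError as e` catches it.
2. `raise TypeError(...) from e` raises TypeError (AttributeError is attached as __cause__, but only TypeError is active).
3. Outer `except AttributeError` does not match TypeError; skipped.
4. Outer `except TypeError` matches → out = 86.
Result: 86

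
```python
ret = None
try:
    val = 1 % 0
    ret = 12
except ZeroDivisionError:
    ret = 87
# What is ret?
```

Step-by-step execution trace:
1. `val = 1 % 0` raises ZeroDivisionError.
2. `ret = 12` is not reached.
3. `except ZeroDivisionError` matches → ret = 87.
Result: 87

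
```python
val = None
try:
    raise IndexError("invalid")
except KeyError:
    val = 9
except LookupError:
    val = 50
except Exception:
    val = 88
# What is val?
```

Step-by-step execution trace:
1. `raise IndexError(...)` raises IndexError.
2. `except KeyError` does not match (IndexError is not a subclass of KeyError); skipped.
3. `except LookupError` matches (IndexError is a subclass of LookupError) → val = 50.
4. `except Exception` is not reached.
Result: 50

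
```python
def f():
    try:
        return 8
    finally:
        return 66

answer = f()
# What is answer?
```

Step-by-step execution trace:
1. `f()` enters try: `return 8` sets pending return value 8.
2. Before returning, `finally: return 66` runs and overrides the pending return.
3. f() returns 66 → answer = 66.
Result: 66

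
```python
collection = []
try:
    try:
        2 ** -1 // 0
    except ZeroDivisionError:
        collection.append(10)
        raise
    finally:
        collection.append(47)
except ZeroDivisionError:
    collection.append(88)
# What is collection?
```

Step-by-step execution trace:
1. Inner try: `2 ** -1 // 0` raises ZeroDivisionError.
2. Inner `except ZeroDivisionError` matches → `collection.append(10)` → collection = [10].
3. bare `raise` re-raises ZeroDivisionError.
4. Inner `finally` runs during unwinding: `collection.append(47)` → collection = [10, 47].
5. Outer `except ZeroDivisionError` matches → `collection.append(88)` → collection = [10, 47, 88].
Result: [10, 47, 88]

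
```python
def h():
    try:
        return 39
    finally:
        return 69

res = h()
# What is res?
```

Step-by-step execution trace:
1. `h()` enters try: `return 39` sets pending return value 39.
2. Before returning, `finally: return 69` runs and overrides the pending return.
3. h() returns 69 → res = 69.
Result: 69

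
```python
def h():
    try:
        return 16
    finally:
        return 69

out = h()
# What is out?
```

Step-by-step execution trace:
1. `h()` enters try: `return 16` sets pending return value 16.
2. Before returning, `finally: return 69` runs and overrides the pending return.
3. h() returns 69 → out = 69.
Result: 69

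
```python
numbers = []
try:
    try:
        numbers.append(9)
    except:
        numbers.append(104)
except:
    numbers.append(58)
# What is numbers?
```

Step-by-step execution trace:
1. Inner try: `numbers.append(9)` → numbers = [9]. No exception raised.
2. Inner `except` is skipped.
3. Inner try completes normally; outer `except` is skipped.
Result: [9]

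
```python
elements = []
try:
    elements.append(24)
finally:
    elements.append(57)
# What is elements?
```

Step-by-step execution trace:
1. try: `elements.append(24)` → elements = [24].
2. The try body completes without raising.
3. finally always runs: `elements.append(57)` → elements = [24, 57].
Result: [24, 57]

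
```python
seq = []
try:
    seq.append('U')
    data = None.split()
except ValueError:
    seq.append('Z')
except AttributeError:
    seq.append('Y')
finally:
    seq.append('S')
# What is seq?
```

Step-by-step execution trace:
1. try: `seq.append('U')` → seq = ['U'].
2. `data = None.split()` raises AttributeError.
3. `except ValueError` does not match AttributeError; skipped.
4. `except AttributeError` matches → `seq.append('Y')` → seq = ['U', 'Y'].
5. finally always runs: `seq.append('S')` → seq = ['U', 'Y', 'S'].
Result: ['U', 'Y', 'S']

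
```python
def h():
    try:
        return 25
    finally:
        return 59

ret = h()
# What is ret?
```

Step-by-step execution trace:
1. `h()` enters try: `return 25` sets pending return value 25.
2. Before returning, `finally: return 59` runs and overrides the pending return.
3. h() returns 59 → ret = 59.
Result: 59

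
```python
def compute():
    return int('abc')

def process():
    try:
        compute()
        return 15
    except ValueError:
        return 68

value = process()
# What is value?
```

Step-by-step execution trace:
1. `process()` calls `compute()`.
2. `compute()` evaluates `int('abc')`, which raises ValueError; it propagates to the caller.
3. `return 15` is not reached.
4. `except ValueError` in process matches → returns 68.
5. value = 68.
Result: 68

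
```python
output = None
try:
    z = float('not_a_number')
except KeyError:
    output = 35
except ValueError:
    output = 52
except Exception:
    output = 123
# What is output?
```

Step-by-step execution trace:
1. `z = float('not_a_number')` raises ValueError.
2. `except KeyError` does not match ValueError; skipped.
3. `except ValueError` matches → output = 52.
4. Remaining except clauses are skipped.
Result: 52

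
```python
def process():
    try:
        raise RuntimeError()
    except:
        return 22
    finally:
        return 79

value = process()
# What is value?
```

Step-by-step execution trace:
1. `process()` enters try: `raise RuntimeError()` raises RuntimeError.
2. bare `except` matches → `return 22` sets pending return value 22.
3. Before returning, `finally: return 79` runs and overrides the pending return.
4. process() returns 79 → value = 79.
Result: 79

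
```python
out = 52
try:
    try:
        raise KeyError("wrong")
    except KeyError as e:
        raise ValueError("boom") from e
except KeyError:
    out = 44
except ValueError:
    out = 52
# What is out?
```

Step-by-step execution trace:
1. Inner try raises KeyError; inner `except KeyError as e` catches it.
2. `raise ValueError(...) from e` raises ValueError (KeyError is attached as __cause__, but only ValueError is active).
3. Outer `except KeyError` does not match ValueError; skipped.
4. Outer `except ValueError` matches → out = 52.
Result: 52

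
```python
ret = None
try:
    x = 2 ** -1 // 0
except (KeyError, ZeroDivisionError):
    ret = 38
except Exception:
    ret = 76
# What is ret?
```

Step-by-step execution trace:
1. `x = 2 ** -1 // 0` raises ZeroDivisionError.
2. `except (KeyError, ZeroDivisionError)` matches (ZeroDivisionError is in the tuple) → ret = 38.
3. `except Exception` is not reached.
Result: 38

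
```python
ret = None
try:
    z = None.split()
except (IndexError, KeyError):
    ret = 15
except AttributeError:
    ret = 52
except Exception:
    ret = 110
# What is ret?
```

Step-by-step execution trace:
1. `z = None.split()` raises AttributeError.
2. `except (IndexError, KeyError)` does not match AttributeError; skipped.
3. `except AttributeError` matches (exact type match) → ret = 52.
4. `except Exception` is not reached.
Result: 52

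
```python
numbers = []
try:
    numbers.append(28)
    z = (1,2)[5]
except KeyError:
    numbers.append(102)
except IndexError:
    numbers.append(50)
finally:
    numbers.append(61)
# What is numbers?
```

Step-by-step execution trace:
1. try: `numbers.append(28)` → numbers = [28].
2. `z = (1,2)[5]` raises IndexError.
3. `except KeyError` does not match IndexError; skipped.
4. `except IndexError` matches → `numbers.append(50)` → numbers = [28, 50].
5. finally always runs: `numbers.append(61)` → numbers = [28, 50, 61].
Result: [28, 50, 61]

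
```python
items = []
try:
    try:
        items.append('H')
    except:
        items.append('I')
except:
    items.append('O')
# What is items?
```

Step-by-step execution trace:
1. Inner try: `items.append('H')` → items = ['H']. No exception raised.
2. Inner `except` is skipped.
3. Inner try completes normally; outer `except` is skipped.
Result: ['H']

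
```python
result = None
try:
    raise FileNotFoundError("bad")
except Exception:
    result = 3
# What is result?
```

Step-by-step execution trace:
1. `raise FileNotFoundError(...)` raises FileNotFoundError.
2. `except Exception` matches (FileNotFoundError is a subclass of Exception) → result = 3.
Result: 3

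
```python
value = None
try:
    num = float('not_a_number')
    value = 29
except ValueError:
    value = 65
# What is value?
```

Step-by-step execution trace:
1. `num = float('not_a_number')` raises ValueError.
2. `value = 29` is not reached.
3. `except ValueError` matches → value = 65.
Result: 65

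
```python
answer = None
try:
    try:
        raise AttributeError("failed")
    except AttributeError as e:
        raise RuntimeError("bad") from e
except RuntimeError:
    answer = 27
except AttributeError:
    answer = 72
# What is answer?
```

Step-by-step execution trace:
1. Inner try raises AttributeError; inner `except AttributeError as e` catches it.
2. `raise RuntimeError(...) from e` raises RuntimeError (AttributeError is attached as __cause__, but only RuntimeError is active).
3. Outer `except RuntimeError` matches → answer = 27.
4. `except AttributeError` is not reached.
Result: 27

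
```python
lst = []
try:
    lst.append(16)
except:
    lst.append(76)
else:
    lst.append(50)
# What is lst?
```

Step-by-step execution trace:
1. try: `lst.append(16)` → lst = [16]. No exception raised.
2. `except` is skipped.
3. `else` runs (try completed without exception): `lst.append(50)` → lst = [16, 50].
Result: [16, 50]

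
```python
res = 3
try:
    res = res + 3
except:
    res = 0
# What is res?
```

Step-by-step execution trace:
1. res starts at 3.
2. try: `res = res + 3` → res = 6. No exception raised.
3. `except` is skipped.
Result: 6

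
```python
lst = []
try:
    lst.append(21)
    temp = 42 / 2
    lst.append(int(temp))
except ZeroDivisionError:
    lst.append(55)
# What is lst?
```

Step-by-step execution trace:
1. try: `lst.append(21)` → lst = [21].
2. `temp = 42 / 2` → temp = 21.0. No exception raised.
3. `lst.append(int(temp))` → lst = [21, 21].
4. `except ZeroDivisionError` is skipped (no exception was raised).
Result: [21, 21]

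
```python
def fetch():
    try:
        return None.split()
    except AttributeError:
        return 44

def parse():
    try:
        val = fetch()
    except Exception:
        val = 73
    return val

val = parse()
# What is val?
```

Step-by-step execution trace:
1. `parse()` calls `fetch()`.
2. In fetch: `None.split()` raises AttributeError; `except AttributeError` catches it → returns 44.
3. In parse: `val = fetch()` → val = 44. No exception reaches parse.
4. `except Exception` is skipped; parse returns 44.
5. val = 44.
Result: 44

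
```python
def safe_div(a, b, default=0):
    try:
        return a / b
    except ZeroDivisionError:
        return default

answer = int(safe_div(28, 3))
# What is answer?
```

Step-by-step execution trace:
1. `safe_div(28, 3)` enters try: `return 28 / 3` → returns 9.333333333333334. No exception raised.
2. `except ZeroDivisionError` is skipped.
3. `int(9.333333333333334)` → 9 → answer = 9.
Result: 9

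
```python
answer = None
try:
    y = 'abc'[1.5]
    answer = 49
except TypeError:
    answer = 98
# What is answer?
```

Step-by-step execution trace:
1. `y = 'abc'[1.5]` raises TypeError.
2. `answer = 49` is not reached.
3. `except TypeError` matches → answer = 98.
Result: 98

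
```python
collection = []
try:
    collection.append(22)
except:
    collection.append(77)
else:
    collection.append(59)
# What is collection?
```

Step-by-step execution trace:
1. try: `collection.append(22)` → collection = [22]. No exception raised.
2. `except` is skipped.
3. `else` runs (try completed without exception): `collection.append(59)` → collection = [22, 59].
Result: [22, 59]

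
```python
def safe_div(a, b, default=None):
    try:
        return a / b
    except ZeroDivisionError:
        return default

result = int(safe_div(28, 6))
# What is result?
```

Step-by-step execution trace:
1. `safe_div(28, 6)` enters try: `return 28 / 6` → returns 4.666666666666667. No exception raised.
2. `except ZeroDivisionError` is skipped.
3. `int(4.666666666666667)` → 4 → result = 4.
Result: 4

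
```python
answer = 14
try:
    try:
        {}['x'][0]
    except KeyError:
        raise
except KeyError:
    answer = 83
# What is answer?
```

Step-by-step execution trace:
1. Inner try: `{}['x'][0]` raises KeyError.
2. Inner `except KeyError` matches; bare `raise` re-raises the same KeyError.
3. Outer `except KeyError` matches → answer = 83.
Result: 83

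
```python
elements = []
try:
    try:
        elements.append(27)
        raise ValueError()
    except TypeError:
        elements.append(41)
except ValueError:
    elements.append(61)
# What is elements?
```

Step-by-step execution trace:
1. Inner try: `elements.append(27)` → elements = [27].
2. `raise ValueError()` raises ValueError.
3. Inner `except TypeError` does not match ValueError; exception propagates to outer try.
4. Outer `except ValueError` matches → `elements.append(61)` → elements = [27, 61].
Result: [27, 61]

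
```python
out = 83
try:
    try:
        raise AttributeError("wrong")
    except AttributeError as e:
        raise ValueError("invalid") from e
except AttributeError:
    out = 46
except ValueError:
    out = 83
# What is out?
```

Step-by-step execution trace:
1. Inner try raises AttributeError; inner `except AttributeError as e` catches it.
2. `raise ValueError(...) from e` raises ValueError (AttributeError is attached as __cause__, but only ValueError is active).
3. Outer `except AttributeError` does not match ValueError; skipped.
4. Outer `except ValueError` matches → out = 83.
Result: 83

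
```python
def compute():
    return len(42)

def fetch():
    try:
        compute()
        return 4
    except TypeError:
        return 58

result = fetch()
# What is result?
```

Step-by-step execution trace:
1. `fetch()` calls `compute()`.
2. `compute()` evaluates `len(42)`, which raises TypeError; it propagates to the caller.
3. `return 4` is not reached.
4. `except TypeError` in fetch matches → returns 58.
5. result = 58.
Result: 58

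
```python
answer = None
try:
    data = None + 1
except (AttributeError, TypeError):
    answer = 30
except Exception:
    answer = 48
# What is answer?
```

Step-by-step execution trace:
1. `data = None + 1` raises TypeError.
2. `except (AttributeError, TypeError)` matches (TypeError is in the tuple) → answer = 30.
3. `except Exception` is not reached.
Result: 30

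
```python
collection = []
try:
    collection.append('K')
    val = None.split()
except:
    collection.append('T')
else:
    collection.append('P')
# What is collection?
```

Step-by-step execution trace:
1. try: `collection.append('K')` → collection = ['K'].
2. `val = None.split()` raises AttributeError.
3. bare `except` matches → `collection.append('T')` → collection = ['K', 'T'].
4. `else` is skipped (an exception was raised).
Result: ['K', 'T']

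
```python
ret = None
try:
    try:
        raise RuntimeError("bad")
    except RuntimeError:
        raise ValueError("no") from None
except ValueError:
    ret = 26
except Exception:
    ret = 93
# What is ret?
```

Step-by-step execution trace:
1. Inner try raises RuntimeError; inner `except RuntimeError` catches it.
2. `raise ValueError(...) from None` raises ValueError (from None suppresses __context__, but the active exception is still ValueError).
3. Outer `except ValueError` matches → ret = 26.
4. `except Exception` is not reached.
Result: 26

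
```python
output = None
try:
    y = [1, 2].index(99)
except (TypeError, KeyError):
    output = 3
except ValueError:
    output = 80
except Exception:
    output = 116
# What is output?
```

Step-by-step execution trace:
1. `y = [1, 2].index(99)` raises ValueError.
2. `except (TypeError, KeyError)` does not match ValueError; skipped.
3. `except ValueError` matches (exact type match) → output = 80.
4. `except Exception` is not reached.
Result: 80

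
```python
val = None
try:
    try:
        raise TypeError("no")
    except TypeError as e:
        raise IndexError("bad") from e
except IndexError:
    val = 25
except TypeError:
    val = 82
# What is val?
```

Step-by-step execution trace:
1. Inner try raises TypeError; inner `except TypeError as e` catches it.
2. `raise IndexError(...) from e` raises IndexError (TypeError is attached as __cause__, but only IndexError is active).
3. Outer `except IndexError` matches → val = 25.
4. `except TypeError` is not reached.
Result: 25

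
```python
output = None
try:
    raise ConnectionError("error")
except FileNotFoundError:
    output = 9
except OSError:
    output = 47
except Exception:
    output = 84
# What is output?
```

Step-by-step execution trace:
1. `raise ConnectionError(...)` raises ConnectionError.
2. `except FileNotFoundError` does not match (ConnectionError is not a subclass of FileNotFoundError); skipped.
3. `except OSError` matches (ConnectionError is a subclass of OSError) → output = 47.
4. `except Exception` is not reached.
Result: 47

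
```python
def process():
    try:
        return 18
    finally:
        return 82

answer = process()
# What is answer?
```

Step-by-step execution trace:
1. `process()` enters try: `return 18` sets pending return value 18.
2. Before returning, `finally: return 82` runs and overrides the pending return.
3. process() returns 82 → answer = 82.
Result: 82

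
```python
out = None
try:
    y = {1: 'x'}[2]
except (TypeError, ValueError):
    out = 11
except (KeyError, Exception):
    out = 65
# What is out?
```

Step-by-step execution trace:
1. `y = {1: 'x'}[2]` raises KeyError.
2. `except (TypeError, ValueError)` does not match KeyError; skipped.
3. `except (KeyError, Exception)` matches (KeyError is in the tuple) → out = 65.
Result: 65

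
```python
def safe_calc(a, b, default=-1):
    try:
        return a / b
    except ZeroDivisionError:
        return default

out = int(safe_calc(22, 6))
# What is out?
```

Step-by-step execution trace:
1. `safe_calc(22, 6)` enters try: `return 22 / 6` → returns 3.6666666666666665. No exception raised.
2. `except ZeroDivisionError` is skipped.
3. `int(3.6666666666666665)` → 3 → out = 3.
Result: 3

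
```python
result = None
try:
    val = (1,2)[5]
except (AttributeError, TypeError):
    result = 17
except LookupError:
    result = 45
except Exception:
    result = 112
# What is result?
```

Step-by-step execution trace:
1. `val = (1,2)[5]` raises IndexError.
2. `except (AttributeError, TypeError)` does not match IndexError; skipped.
3. `except LookupError` matches (IndexError is a subclass of LookupError) → result = 45.
4. `except Exception` is not reached.
Result: 45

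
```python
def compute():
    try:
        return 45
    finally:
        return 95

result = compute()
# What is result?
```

Step-by-step execution trace:
1. `compute()` enters try: `return 45` sets pending return value 45.
2. Before returning, `finally: return 95` runs and overrides the pending return.
3. compute() returns 95 → result = 95.
Result: 95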